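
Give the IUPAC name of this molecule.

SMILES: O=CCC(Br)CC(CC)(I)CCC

3-bromo-5-ethyl-5-iodooctanal

Counting along the main chain through the –CHO group gives 8 carbons: the parent is octane.
An aldehyde (terminal –CHO) is the principal characteristic group, giving the suffix -al.
Choose the numbering such that the aldehyde carbon is C-1 by definition.
That gives a bromo group at C-3; an ethyl group at C-5; an iodo group at C-5.
Substituent prefixes are cited in alphabetical order (multiplying prefixes like di-/tri- are ignored for ordering).
Assembling the pieces gives 3-bromo-5-ethyl-5-iodooctanal.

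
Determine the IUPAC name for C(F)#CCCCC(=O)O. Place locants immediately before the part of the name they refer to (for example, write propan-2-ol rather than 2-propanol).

6-fluorohex-5-ynoic acid

The longest chain bearing the –COOH group and the multiple bond is 6 carbons long (hexane).
The highest-priority functional group is a carboxylic acid (terminal –COOH), so the name ends in -oic acid.
The chain contains a C≡C triple bond, so the unsaturation ending is -yne.
Choose the numbering such that the carboxylic acid carbon is C-1 by definition.
This places the triple bond between C-5 and C-6; a fluoro group at C-6.
The name is 6-fluorohex-5-ynoic acid.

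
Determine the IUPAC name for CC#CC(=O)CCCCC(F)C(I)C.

9-fluoro-10-iodoundec-2-yn-4-one

The longest chain bearing the carbonyl and the multiple bond is 11 carbons long (undecane).
A ketone (C=O on an internal carbon) is the principal characteristic group, giving the suffix -one.
A C≡C triple bond in the chain gives the infix -yne-.
Number the chain so that numbering from this end puts the carbonyl group at C-4 rather than C-8.
With this numbering: the carbonyl at C-4; the triple bond between C-2 and C-3; a fluoro group at C-9; an iodo group at C-10.
The substituents are ordered alphabetically, ignoring any di-/tri- multipliers.
Assembling the pieces gives 9-fluoro-10-iodoundec-2-yn-4-one.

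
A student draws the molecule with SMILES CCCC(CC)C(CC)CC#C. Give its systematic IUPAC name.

The longest chain bearing the multiple bond is 8 carbons long (octane).
A C≡C triple bond in the chain gives the infix -yne-.
Choose the numbering such that numbering from this end puts the triple bond at C-1 rather than C-7.
With this numbering: the triple bond between C-1 and C-2; ethyl groups at C-4 and C-5.
Putting it together: 4,5-diethyloct-1-yne.

4,5-diethyloct-1-yne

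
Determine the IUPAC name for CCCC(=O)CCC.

heptan-4-one

The longest chain bearing the carbonyl is 7 carbons long (heptane).
A ketone (C=O on an internal carbon) is the principal characteristic group, giving the suffix -one.
The molecule is symmetric, so either numbering direction gives the same locants.
That gives the carbonyl at C-4.
The name is heptan-4-one.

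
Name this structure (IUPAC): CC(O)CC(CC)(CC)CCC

The longest carbon chain that includes the –OH group has 7 carbons, so the parent hydride is heptane.
The highest-priority functional group is an alcohol (–OH), so the name ends in -ol.
Choose the numbering such that numbering from this end puts the hydroxyl group at C-2 rather than C-6.
This places the hydroxyl at C-2; two ethyl groups at C-4.
The name is 4,4-diethylheptan-2-ol.

4,4-diethylheptan-2-ol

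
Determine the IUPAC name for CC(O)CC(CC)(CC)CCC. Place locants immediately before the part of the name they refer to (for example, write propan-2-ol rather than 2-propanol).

The longest chain bearing the –OH group is 7 carbons long (heptane).
The principal characteristic group is an alcohol (–OH), named with the suffix -ol.
The numbering direction is chosen so that numbering from this end puts the hydroxyl group at C-2 rather than C-6.
This places the hydroxyl at C-2; two ethyl groups at C-4.
The name is 4,4-diethylheptan-2-ol.

4,4-diethylheptan-2-ol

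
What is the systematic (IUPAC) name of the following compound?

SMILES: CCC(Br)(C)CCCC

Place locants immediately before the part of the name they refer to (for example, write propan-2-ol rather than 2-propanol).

3-bromo-3-methylheptane

The longest carbon chain is 7 atoms: the parent is heptane.
Choose the numbering such that the substituent locant set {3,3} is lower than {5,5} at the first point of difference.
This places a bromo group at C-3; a methyl group at C-3.
The substituents are ordered alphabetically, ignoring any di-/tri- multipliers.
The name is 3-bromo-3-methylheptane.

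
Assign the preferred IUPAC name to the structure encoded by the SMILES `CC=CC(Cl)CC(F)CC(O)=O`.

The longest carbon chain that includes the –COOH group and the multiple bond has 8 carbons, so the parent hydride is octane.
The highest-priority functional group is a carboxylic acid (terminal –COOH), so the name ends in -oic acid.
The chain contains a C=C double bond, so the unsaturation ending is -ene.
Choose the numbering such that the carboxylic acid carbon is C-1 by definition.
With this numbering: the double bond between C-6 and C-7; a chloro group at C-5; a fluoro group at C-3.
Substituent prefixes are cited in alphabetical order (multiplying prefixes like di-/tri- are ignored for ordering).
The name is 5-chloro-3-fluorooct-6-enoic acid.

5-chloro-3-fluorooct-6-enoic acid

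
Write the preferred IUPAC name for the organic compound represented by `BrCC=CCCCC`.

The longest chain bearing the multiple bond is 7 carbons long (heptane).
There is one C=C double bond, indicated by the ending -ene.
Number the chain so that numbering from this end puts the double bond at C-2 rather than C-5.
That gives the double bond between C-2 and C-3; a bromo group at C-1.
Putting it together: 1-bromohept-2-ene.

1-bromohept-2-ene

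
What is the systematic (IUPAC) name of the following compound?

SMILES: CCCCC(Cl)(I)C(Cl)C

The parent chain contains 7 carbons (heptane).
The numbering direction is chosen so that the substituent locant set {2,3,3} is lower than {5,5,6} at the first point of difference.
With this numbering: chloro groups at C-2 and C-3; an iodo group at C-3.
Substituent prefixes are cited in alphabetical order (multiplying prefixes like di-/tri- are ignored for ordering).
Putting it together: 2,3-dichloro-3-iodoheptane.

2,3-dichloro-3-iodoheptane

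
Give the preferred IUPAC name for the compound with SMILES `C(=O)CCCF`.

4-fluorobutanal

The longest carbon chain that includes the –CHO group has 4 carbons, so the parent hydride is butane.
The highest-priority functional group is an aldehyde (terminal –CHO), so the name ends in -al.
Choose the numbering such that the aldehyde carbon is C-1 by definition.
That gives a fluoro group at C-4.
The name is 4-fluorobutanal.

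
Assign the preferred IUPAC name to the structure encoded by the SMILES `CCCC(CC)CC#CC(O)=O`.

5-ethyloct-2-ynoic acid

Counting along the main chain through the –COOH group and the multiple bond gives 8 carbons: the parent is octane.
The principal characteristic group is a carboxylic acid (terminal –COOH), named with the suffix -oic acid.
A C≡C triple bond in the chain gives the infix -yne-.
Choose the numbering such that the carboxylic acid carbon is C-1 by definition.
With this numbering: the triple bond between C-2 and C-3; an ethyl group at C-5.
Putting it together: 5-ethyloct-2-ynoic acid.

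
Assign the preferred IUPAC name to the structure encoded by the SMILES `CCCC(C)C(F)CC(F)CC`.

3,5-difluoro-6-methylnonane

The longest continuous carbon chain has 9 atoms, so the parent hydride is nonane.
Choose the numbering such that the substituent locant set {3,5,6} is lower than {4,5,7} at the first point of difference.
This places fluoro groups at C-3 and C-5; a methyl group at C-6.
The substituents are ordered alphabetically, ignoring any di-/tri- multipliers.
Assembling the pieces gives 3,5-difluoro-6-methylnonane.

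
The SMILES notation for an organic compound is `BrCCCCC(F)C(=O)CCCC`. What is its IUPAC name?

Counting along the main chain through the carbonyl gives 10 carbons: the parent is decane.
A ketone (C=O on an internal carbon) is the principal characteristic group, giving the suffix -one.
Choose the numbering such that numbering from this end puts the carbonyl group at C-5 rather than C-6.
This places the carbonyl at C-5; a bromo group at C-10; a fluoro group at C-6.
The substituents are ordered alphabetically, ignoring any di-/tri- multipliers.
Putting it together: 10-bromo-6-fluorodecan-5-one.

10-bromo-6-fluorodecan-5-one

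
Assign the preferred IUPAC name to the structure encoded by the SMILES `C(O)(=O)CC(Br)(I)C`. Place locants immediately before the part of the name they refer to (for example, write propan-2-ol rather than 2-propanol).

3-bromo-3-iodobutanoic acid

The longest carbon chain that includes the –COOH group has 4 carbons, so the parent hydride is butane.
The highest-priority functional group is a carboxylic acid (terminal –COOH), so the name ends in -oic acid.
Choose the numbering such that the carboxylic acid carbon is C-1 by definition.
That gives a bromo group at C-3; an iodo group at C-3.
Prefixes are listed alphabetically: bromo, iodo.
Putting it together: 3-bromo-3-iodobutanoic acid.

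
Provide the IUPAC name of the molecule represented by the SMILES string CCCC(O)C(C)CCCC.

The longest carbon chain that includes the –OH group has 9 carbons, so the parent hydride is nonane.
An alcohol (–OH) is the principal characteristic group, giving the suffix -ol.
Number the chain so that numbering from this end puts the hydroxyl group at C-4 rather than C-6.
This places the hydroxyl at C-4; a methyl group at C-5.
The name is 5-methylnonan-4-ol.

5-methylnonan-4-ol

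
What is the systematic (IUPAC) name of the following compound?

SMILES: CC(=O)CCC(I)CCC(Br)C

Counting along the main chain through the carbonyl gives 9 carbons: the parent is nonane.
The principal characteristic group is a ketone (C=O on an internal carbon), named with the suffix -one.
Number the chain so that numbering from this end puts the carbonyl group at C-2 rather than C-8.
That gives the carbonyl at C-2; a bromo group at C-8; an iodo group at C-5.
Substituent prefixes are cited in alphabetical order (multiplying prefixes like di-/tri- are ignored for ordering).
Assembling the pieces gives 8-bromo-5-iodononan-2-one.

8-bromo-5-iodononan-2-one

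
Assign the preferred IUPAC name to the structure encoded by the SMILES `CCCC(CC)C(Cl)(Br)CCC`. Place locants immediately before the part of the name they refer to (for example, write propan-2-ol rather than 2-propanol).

The longest continuous carbon chain has 8 atoms, so the parent hydride is octane.
Choose the numbering such that the substituent locant set {4,4,5} is lower than {4,5,5} at the first point of difference.
That gives a bromo group at C-4; a chloro group at C-4; an ethyl group at C-5.
Prefixes are listed alphabetically: bromo, chloro, ethyl.
Assembling the pieces gives 4-bromo-4-chloro-5-ethyloctane.

4-bromo-4-chloro-5-ethyloctane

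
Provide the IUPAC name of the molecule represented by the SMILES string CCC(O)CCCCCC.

nonan-3-ol

The longest carbon chain that includes the –OH group has 9 carbons, so the parent hydride is nonane.
The principal characteristic group is an alcohol (–OH), named with the suffix -ol.
Number the chain so that numbering from this end puts the hydroxyl group at C-3 rather than C-7.
With this numbering: the hydroxyl at C-3.
Putting it together: nonan-3-ol.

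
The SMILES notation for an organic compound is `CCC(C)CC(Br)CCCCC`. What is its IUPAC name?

5-bromo-3-methyldecane

The longest continuous carbon chain has 10 atoms, so the parent hydride is decane.
Choose the numbering such that the substituent locant set {3,5} is lower than {6,8} at the first point of difference.
That gives a bromo group at C-5; a methyl group at C-3.
Substituent prefixes are cited in alphabetical order (multiplying prefixes like di-/tri- are ignored for ordering).
Assembling the pieces gives 5-bromo-3-methyldecane.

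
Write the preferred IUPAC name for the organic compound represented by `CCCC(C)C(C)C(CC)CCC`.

The longest continuous carbon chain has 9 atoms, so the parent hydride is nonane.
Number the chain so that the locant sets are identical either way, so the alphabetically earlier ethyl substituent takes the lower locant (4 rather than 6).
With this numbering: an ethyl group at C-4; methyl groups at C-5 and C-6.
Prefixes are listed alphabetically: ethyl, methyl.
The name is 4-ethyl-5,6-dimethylnonane.

4-ethyl-5,6-dimethylnonane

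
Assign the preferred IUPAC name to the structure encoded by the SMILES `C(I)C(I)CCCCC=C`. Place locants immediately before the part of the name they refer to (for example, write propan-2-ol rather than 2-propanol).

The longest chain bearing the multiple bond is 8 carbons long (octane).
The chain contains a C=C double bond, so the unsaturation ending is -ene.
The numbering direction is chosen so that numbering from this end puts the double bond at C-1 rather than C-7.
With this numbering: the double bond between C-1 and C-2; iodo groups at C-7 and C-8.
Assembling the pieces gives 7,8-diiodooct-1-ene.

7,8-diiodooct-1-ene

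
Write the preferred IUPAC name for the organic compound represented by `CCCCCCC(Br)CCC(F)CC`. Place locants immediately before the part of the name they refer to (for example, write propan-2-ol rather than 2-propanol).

6-bromo-3-fluorododecane

The parent chain contains 12 carbons (dodecane).
Number the chain so that the substituent locant set {3,6} is lower than {7,10} at the first point of difference.
This places a bromo group at C-6; a fluoro group at C-3.
Prefixes are listed alphabetically: bromo, fluoro.
The name is 6-bromo-3-fluorododecane.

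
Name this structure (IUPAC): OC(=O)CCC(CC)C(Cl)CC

The longest chain bearing the –COOH group is 7 carbons long (heptane).
The highest-priority functional group is a carboxylic acid (terminal –COOH), so the name ends in -oic acid.
The numbering direction is chosen so that the carboxylic acid carbon is C-1 by definition.
That gives a chloro group at C-5; an ethyl group at C-4.
Substituent prefixes are cited in alphabetical order (multiplying prefixes like di-/tri- are ignored for ordering).
Putting it together: 5-chloro-4-ethylheptanoic acid.

5-chloro-4-ethylheptanoic acid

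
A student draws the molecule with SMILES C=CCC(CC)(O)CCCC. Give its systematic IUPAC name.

4-ethyloct-1-en-4-ol

The longest carbon chain that includes the –OH group and the multiple bond has 8 carbons, so the parent hydride is octane.
An alcohol (–OH) is the principal characteristic group, giving the suffix -ol.
A C=C double bond in the chain gives the infix -ene-.
Choose the numbering such that numbering from this end puts the hydroxyl group at C-4 rather than C-5.
This places the hydroxyl at C-4; the double bond between C-1 and C-2; an ethyl group at C-4.
The name is 4-ethyloct-1-en-4-ol.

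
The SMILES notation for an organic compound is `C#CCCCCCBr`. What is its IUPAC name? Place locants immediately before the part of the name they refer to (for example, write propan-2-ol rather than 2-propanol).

The longest chain bearing the multiple bond is 7 carbons long (heptane).
There is one C≡C triple bond, indicated by the ending -yne.
Choose the numbering such that numbering from this end puts the triple bond at C-1 rather than C-6.
That gives the triple bond between C-1 and C-2; a bromo group at C-7.
Putting it together: 7-bromohept-1-yne.

7-bromohept-1-yne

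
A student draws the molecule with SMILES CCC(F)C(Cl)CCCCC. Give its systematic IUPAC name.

4-chloro-3-fluorononane

The longest carbon chain is 9 atoms: the parent is nonane.
Number the chain so that the substituent locant set {3,4} is lower than {6,7} at the first point of difference.
With this numbering: a chloro group at C-4; a fluoro group at C-3.
Substituent prefixes are cited in alphabetical order (multiplying prefixes like di-/tri- are ignored for ordering).
Assembling the pieces gives 4-chloro-3-fluorononane.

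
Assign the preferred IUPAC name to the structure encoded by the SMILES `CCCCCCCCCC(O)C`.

undecan-2-ol

Counting along the main chain through the –OH group gives 11 carbons: the parent is undecane.
The highest-priority functional group is an alcohol (–OH), so the name ends in -ol.
Choose the numbering such that numbering from this end puts the hydroxyl group at C-2 rather than C-10.
That gives the hydroxyl at C-2.
Putting it together: undecan-2-ol.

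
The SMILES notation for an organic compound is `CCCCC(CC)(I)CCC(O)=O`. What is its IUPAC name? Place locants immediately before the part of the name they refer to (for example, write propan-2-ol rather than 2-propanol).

4-ethyl-4-iodooctanoic acid

Counting along the main chain through the –COOH group gives 8 carbons: the parent is octane.
The highest-priority functional group is a carboxylic acid (terminal –COOH), so the name ends in -oic acid.
Choose the numbering such that the carboxylic acid carbon is C-1 by definition.
With this numbering: an ethyl group at C-4; an iodo group at C-4.
Substituent prefixes are cited in alphabetical order (multiplying prefixes like di-/tri- are ignored for ordering).
Assembling the pieces gives 4-ethyl-4-iodooctanoic acid.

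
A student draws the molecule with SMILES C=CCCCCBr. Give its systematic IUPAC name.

6-bromohex-1-ene

The longest chain bearing the multiple bond is 6 carbons long (hexane).
There is one C=C double bond, indicated by the ending -ene.
The numbering direction is chosen so that numbering from this end puts the double bond at C-1 rather than C-5.
This places the double bond between C-1 and C-2; a bromo group at C-6.
Putting it together: 6-bromohex-1-ene.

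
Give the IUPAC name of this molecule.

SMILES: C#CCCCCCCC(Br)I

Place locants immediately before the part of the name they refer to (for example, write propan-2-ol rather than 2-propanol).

9-bromo-9-iodonon-1-yne

The longest chain bearing the multiple bond is 9 carbons long (nonane).
A C≡C triple bond in the chain gives the infix -yne-.
Choose the numbering such that numbering from this end puts the triple bond at C-1 rather than C-8.
With this numbering: the triple bond between C-1 and C-2; a bromo group at C-9; an iodo group at C-9.
The substituents are ordered alphabetically, ignoring any di-/tri- multipliers.
The name is 9-bromo-9-iodonon-1-yne.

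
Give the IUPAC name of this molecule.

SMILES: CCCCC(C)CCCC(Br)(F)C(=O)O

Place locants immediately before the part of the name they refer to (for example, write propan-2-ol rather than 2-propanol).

2-bromo-2-fluoro-6-methyldecanoic acid

The longest carbon chain that includes the –COOH group has 10 carbons, so the parent hydride is decane.
The highest-priority functional group is a carboxylic acid (terminal –COOH), so the name ends in -oic acid.
Choose the numbering such that the carboxylic acid carbon is C-1 by definition.
That gives a bromo group at C-2; a fluoro group at C-2; a methyl group at C-6.
Prefixes are listed alphabetically: bromo, fluoro, methyl.
Putting it together: 2-bromo-2-fluoro-6-methyldecanoic acid.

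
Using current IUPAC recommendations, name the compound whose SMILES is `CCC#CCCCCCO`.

The longest chain bearing the –OH group and the multiple bond is 9 carbons long (nonane).
The highest-priority functional group is an alcohol (–OH), so the name ends in -ol.
There is one C≡C triple bond, indicated by the ending -yne.
The numbering direction is chosen so that numbering from this end puts the hydroxyl group at C-1 rather than C-9.
This places the hydroxyl at C-1; the triple bond between C-6 and C-7.
Assembling the pieces gives non-6-yn-1-ol.

non-6-yn-1-ol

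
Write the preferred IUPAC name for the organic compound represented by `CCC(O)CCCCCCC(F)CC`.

Counting along the main chain through the –OH group gives 12 carbons: the parent is dodecane.
The highest-priority functional group is an alcohol (–OH), so the name ends in -ol.
Number the chain so that numbering from this end puts the hydroxyl group at C-3 rather than C-10.
That gives the hydroxyl at C-3; a fluoro group at C-10.
Assembling the pieces gives 10-fluorododecan-3-ol.

10-fluorododecan-3-ol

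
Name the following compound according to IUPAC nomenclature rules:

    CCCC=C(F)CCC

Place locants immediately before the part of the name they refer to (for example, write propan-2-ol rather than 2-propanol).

The longest chain bearing the multiple bond is 8 carbons long (octane).
There is one C=C double bond, indicated by the ending -ene.
Number the chain so that the substituent locant set {4} is lower than {5} at the first point of difference.
That gives the double bond between C-4 and C-5; a fluoro group at C-4.
Assembling the pieces gives 4-fluorooct-4-ene.

4-fluorooct-4-ene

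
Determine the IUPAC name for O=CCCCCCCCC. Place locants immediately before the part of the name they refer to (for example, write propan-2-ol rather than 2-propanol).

Counting along the main chain through the –CHO group gives 9 carbons: the parent is nonane.
The highest-priority functional group is an aldehyde (terminal –CHO), so the name ends in -al.
Number the chain so that the aldehyde carbon is C-1 by definition.
Putting it together: nonanal.

nonanal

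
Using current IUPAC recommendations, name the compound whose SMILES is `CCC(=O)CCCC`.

heptan-3-one

Counting along the main chain through the carbonyl gives 7 carbons: the parent is heptane.
A ketone (C=O on an internal carbon) is the principal characteristic group, giving the suffix -one.
Choose the numbering such that numbering from this end puts the carbonyl group at C-3 rather than C-5.
That gives the carbonyl at C-3.
Assembling the pieces gives heptan-3-one.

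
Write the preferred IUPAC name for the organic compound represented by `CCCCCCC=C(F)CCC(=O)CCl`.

Counting along the main chain through the carbonyl and the multiple bond gives 12 carbons: the parent is dodecane.
The principal characteristic group is a ketone (C=O on an internal carbon), named with the suffix -one.
There is one C=C double bond, indicated by the ending -ene.
The numbering direction is chosen so that numbering from this end puts the carbonyl group at C-2 rather than C-11.
That gives the carbonyl at C-2; the double bond between C-5 and C-6; a chloro group at C-1; a fluoro group at C-5.
Substituent prefixes are cited in alphabetical order (multiplying prefixes like di-/tri- are ignored for ordering).
The name is 1-chloro-5-fluorododec-5-en-2-one.

1-chloro-5-fluorododec-5-en-2-one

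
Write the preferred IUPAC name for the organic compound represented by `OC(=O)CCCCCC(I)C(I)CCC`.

The longest carbon chain that includes the –COOH group has 11 carbons, so the parent hydride is undecane.
The principal characteristic group is a carboxylic acid (terminal –COOH), named with the suffix -oic acid.
Number the chain so that the carboxylic acid carbon is C-1 by definition.
This places iodo groups at C-7 and C-8.
The name is 7,8-diiodoundecanoic acid.

7,8-diiodoundecanoic acid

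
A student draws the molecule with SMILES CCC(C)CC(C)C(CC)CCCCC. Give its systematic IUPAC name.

The parent chain contains 11 carbons (undecane).
Number the chain so that the substituent locant set {3,5,6} is lower than {6,7,9} at the first point of difference.
That gives an ethyl group at C-6; methyl groups at C-3 and C-5.
Substituent prefixes are cited in alphabetical order (multiplying prefixes like di-/tri- are ignored for ordering).
The name is 6-ethyl-3,5-dimethylundecane.

6-ethyl-3,5-dimethylundecane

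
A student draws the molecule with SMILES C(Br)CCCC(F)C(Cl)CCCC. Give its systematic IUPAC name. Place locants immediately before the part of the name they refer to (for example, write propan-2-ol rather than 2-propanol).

The parent chain contains 10 carbons (decane).
Choose the numbering such that the substituent locant set {1,5,6} is lower than {5,6,10} at the first point of difference.
That gives a bromo group at C-1; a chloro group at C-6; a fluoro group at C-5.
Substituent prefixes are cited in alphabetical order (multiplying prefixes like di-/tri- are ignored for ordering).
The name is 1-bromo-6-chloro-5-fluorodecane.

1-bromo-6-chloro-5-fluorodecane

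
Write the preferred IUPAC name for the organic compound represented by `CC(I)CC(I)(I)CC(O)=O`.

The longest chain bearing the –COOH group is 6 carbons long (hexane).
The principal characteristic group is a carboxylic acid (terminal –COOH), named with the suffix -oic acid.
Number the chain so that the carboxylic acid carbon is C-1 by definition.
That gives iodo groups at C-3 (×2) and C-5.
The name is 3,3,5-triiodohexanoic acid.

3,3,5-triiodohexanoic acid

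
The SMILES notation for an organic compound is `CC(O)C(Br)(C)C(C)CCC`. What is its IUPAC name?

The longest carbon chain that includes the –OH group has 7 carbons, so the parent hydride is heptane.
An alcohol (–OH) is the principal characteristic group, giving the suffix -ol.
Choose the numbering such that numbering from this end puts the hydroxyl group at C-2 rather than C-6.
With this numbering: the hydroxyl at C-2; a bromo group at C-3; methyl groups at C-3 and C-4.
Substituent prefixes are cited in alphabetical order (multiplying prefixes like di-/tri- are ignored for ordering).
The name is 3-bromo-3,4-dimethylheptan-2-ol.

3-bromo-3,4-dimethylheptan-2-ol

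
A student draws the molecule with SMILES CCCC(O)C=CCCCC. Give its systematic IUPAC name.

dec-5-en-4-ol

Counting along the main chain through the –OH group and the multiple bond gives 10 carbons: the parent is decane.
The highest-priority functional group is an alcohol (–OH), so the name ends in -ol.
A C=C double bond in the chain gives the infix -ene-.
The numbering direction is chosen so that numbering from this end puts the hydroxyl group at C-4 rather than C-7.
This places the hydroxyl at C-4; the double bond between C-5 and C-6.
Putting it together: dec-5-en-4-ol.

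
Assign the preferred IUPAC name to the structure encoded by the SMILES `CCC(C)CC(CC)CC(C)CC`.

5-ethyl-3,7-dimethylnonane

The parent chain contains 9 carbons (nonane).
The molecule is symmetric, so either numbering direction gives the same locants.
This places an ethyl group at C-5; methyl groups at C-3 and C-7.
Substituent prefixes are cited in alphabetical order (multiplying prefixes like di-/tri- are ignored for ordering).
Putting it together: 5-ethyl-3,7-dimethylnonane.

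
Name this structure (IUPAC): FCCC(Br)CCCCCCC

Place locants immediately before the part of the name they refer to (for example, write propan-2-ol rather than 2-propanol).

3-bromo-1-fluorodecane

The parent chain contains 10 carbons (decane).
Choose the numbering such that the substituent locant set {1,3} is lower than {8,10} at the first point of difference.
This places a bromo group at C-3; a fluoro group at C-1.
Substituent prefixes are cited in alphabetical order (multiplying prefixes like di-/tri- are ignored for ordering).
Assembling the pieces gives 3-bromo-1-fluorodecane.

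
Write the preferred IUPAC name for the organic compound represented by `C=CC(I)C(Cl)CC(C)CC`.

4-chloro-3-iodo-6-methyloct-1-ene

Counting along the main chain through the multiple bond gives 8 carbons: the parent is octane.
The chain contains a C=C double bond, so the unsaturation ending is -ene.
Choose the numbering such that numbering from this end puts the double bond at C-1 rather than C-7.
This places the double bond between C-1 and C-2; a chloro group at C-4; an iodo group at C-3; a methyl group at C-6.
The substituents are ordered alphabetically, ignoring any di-/tri- multipliers.
The name is 4-chloro-3-iodo-6-methyloct-1-ene.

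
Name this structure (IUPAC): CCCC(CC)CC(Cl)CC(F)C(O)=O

The longest chain bearing the –COOH group is 9 carbons long (nonane).
The principal characteristic group is a carboxylic acid (terminal –COOH), named with the suffix -oic acid.
Number the chain so that the carboxylic acid carbon is C-1 by definition.
With this numbering: a chloro group at C-4; an ethyl group at C-6; a fluoro group at C-2.
Substituent prefixes are cited in alphabetical order (multiplying prefixes like di-/tri- are ignored for ordering).
The name is 4-chloro-6-ethyl-2-fluorononanoic acid.

4-chloro-6-ethyl-2-fluorononanoic acid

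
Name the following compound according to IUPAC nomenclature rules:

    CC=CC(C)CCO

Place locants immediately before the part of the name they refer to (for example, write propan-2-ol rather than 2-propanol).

3-methylhex-4-en-1-ol

Counting along the main chain through the –OH group and the multiple bond gives 6 carbons: the parent is hexane.
The highest-priority functional group is an alcohol (–OH), so the name ends in -ol.
A C=C double bond in the chain gives the infix -ene-.
The numbering direction is chosen so that numbering from this end puts the hydroxyl group at C-1 rather than C-6.
That gives the hydroxyl at C-1; the double bond between C-4 and C-5; a methyl group at C-3.
Putting it together: 3-methylhex-4-en-1-ol.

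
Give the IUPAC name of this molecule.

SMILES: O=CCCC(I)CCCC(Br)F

8-bromo-8-fluoro-4-iodooctanal

The longest carbon chain that includes the –CHO group has 8 carbons, so the parent hydride is octane.
The principal characteristic group is an aldehyde (terminal –CHO), named with the suffix -al.
The numbering direction is chosen so that the aldehyde carbon is C-1 by definition.
This places a bromo group at C-8; a fluoro group at C-8; an iodo group at C-4.
Prefixes are listed alphabetically: bromo, fluoro, iodo.
Assembling the pieces gives 8-bromo-8-fluoro-4-iodooctanal.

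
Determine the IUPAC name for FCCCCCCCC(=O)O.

8-fluorooctanoic acid

Counting along the main chain through the –COOH group gives 8 carbons: the parent is octane.
The highest-priority functional group is a carboxylic acid (terminal –COOH), so the name ends in -oic acid.
Choose the numbering such that the carboxylic acid carbon is C-1 by definition.
That gives a fluoro group at C-8.
Putting it together: 8-fluorooctanoic acid.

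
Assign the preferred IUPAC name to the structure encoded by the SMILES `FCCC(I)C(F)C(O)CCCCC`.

Counting along the main chain through the –OH group gives 10 carbons: the parent is decane.
The highest-priority functional group is an alcohol (–OH), so the name ends in -ol.
Choose the numbering such that numbering from this end puts the hydroxyl group at C-5 rather than C-6.
With this numbering: the hydroxyl at C-5; fluoro groups at C-1 and C-4; an iodo group at C-3.
Substituent prefixes are cited in alphabetical order (multiplying prefixes like di-/tri- are ignored for ordering).
Assembling the pieces gives 1,4-difluoro-3-iododecan-5-ol.

1,4-difluoro-3-iododecan-5-ol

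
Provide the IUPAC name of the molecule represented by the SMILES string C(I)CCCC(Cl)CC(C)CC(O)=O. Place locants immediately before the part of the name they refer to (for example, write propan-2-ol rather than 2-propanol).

5-chloro-9-iodo-3-methylnonanoic acid

The longest carbon chain that includes the –COOH group has 9 carbons, so the parent hydride is nonane.
A carboxylic acid (terminal –COOH) is the principal characteristic group, giving the suffix -oic acid.
The numbering direction is chosen so that the carboxylic acid carbon is C-1 by definition.
This places a chloro group at C-5; an iodo group at C-9; a methyl group at C-3.
The substituents are ordered alphabetically, ignoring any di-/tri- multipliers.
Assembling the pieces gives 5-chloro-9-iodo-3-methylnonanoic acid.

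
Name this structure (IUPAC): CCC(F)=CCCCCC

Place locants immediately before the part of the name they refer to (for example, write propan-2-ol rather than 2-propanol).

3-fluoronon-3-ene

The longest chain bearing the multiple bond is 9 carbons long (nonane).
There is one C=C double bond, indicated by the ending -ene.
Number the chain so that numbering from this end puts the double bond at C-3 rather than C-6.
That gives the double bond between C-3 and C-4; a fluoro group at C-3.
Assembling the pieces gives 3-fluoronon-3-ene.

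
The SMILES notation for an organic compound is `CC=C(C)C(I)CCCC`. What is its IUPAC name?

The longest carbon chain that includes the multiple bond has 8 carbons, so the parent hydride is octane.
The chain contains a C=C double bond, so the unsaturation ending is -ene.
The numbering direction is chosen so that numbering from this end puts the double bond at C-2 rather than C-6.
With this numbering: the double bond between C-2 and C-3; an iodo group at C-4; a methyl group at C-3.
The substituents are ordered alphabetically, ignoring any di-/tri- multipliers.
The name is 4-iodo-3-methyloct-2-ene.

4-iodo-3-methyloct-2-ene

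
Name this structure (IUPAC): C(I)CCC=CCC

The longest chain bearing the multiple bond is 7 carbons long (heptane).
The chain contains a C=C double bond, so the unsaturation ending is -ene.
Choose the numbering such that numbering from this end puts the double bond at C-3 rather than C-4.
That gives the double bond between C-3 and C-4; an iodo group at C-7.
Putting it together: 7-iodohept-3-ene.

7-iodohept-3-ene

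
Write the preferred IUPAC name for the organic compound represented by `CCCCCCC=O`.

The longest chain bearing the –CHO group is 7 carbons long (heptane).
The highest-priority functional group is an aldehyde (terminal –CHO), so the name ends in -al.
Number the chain so that the aldehyde carbon is C-1 by definition.
Putting it together: heptanal.

heptanal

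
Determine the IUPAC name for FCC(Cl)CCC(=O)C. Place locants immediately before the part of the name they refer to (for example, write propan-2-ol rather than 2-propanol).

5-chloro-6-fluorohexan-2-one

Counting along the main chain through the carbonyl gives 6 carbons: the parent is hexane.
The principal characteristic group is a ketone (C=O on an internal carbon), named with the suffix -one.
Choose the numbering such that numbering from this end puts the carbonyl group at C-2 rather than C-5.
That gives the carbonyl at C-2; a chloro group at C-5; a fluoro group at C-6.
Substituent prefixes are cited in alphabetical order (multiplying prefixes like di-/tri- are ignored for ordering).
Putting it together: 5-chloro-6-fluorohexan-2-one.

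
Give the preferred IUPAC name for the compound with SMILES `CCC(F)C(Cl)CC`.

The parent chain contains 6 carbons (hexane).
Choose the numbering such that the locant sets are identical either way, so the alphabetically earlier chloro substituent takes the lower locant (3 rather than 4).
With this numbering: a chloro group at C-3; a fluoro group at C-4.
Substituent prefixes are cited in alphabetical order (multiplying prefixes like di-/tri- are ignored for ordering).
The name is 3-chloro-4-fluorohexane.

3-chloro-4-fluorohexane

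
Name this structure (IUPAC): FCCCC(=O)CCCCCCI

1-fluoro-10-iododecan-4-one

The longest chain bearing the carbonyl is 10 carbons long (decane).
A ketone (C=O on an internal carbon) is the principal characteristic group, giving the suffix -one.
Number the chain so that numbering from this end puts the carbonyl group at C-4 rather than C-7.
This places the carbonyl at C-4; a fluoro group at C-1; an iodo group at C-10.
Substituent prefixes are cited in alphabetical order (multiplying prefixes like di-/tri- are ignored for ordering).
Assembling the pieces gives 1-fluoro-10-iododecan-4-one.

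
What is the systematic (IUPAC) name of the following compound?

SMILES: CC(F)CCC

2-fluoropentane

The longest continuous carbon chain has 5 atoms, so the parent hydride is pentane.
Number the chain so that the substituent locant set {2} is lower than {4} at the first point of difference.
With this numbering: a fluoro group at C-2.
Putting it together: 2-fluoropentane.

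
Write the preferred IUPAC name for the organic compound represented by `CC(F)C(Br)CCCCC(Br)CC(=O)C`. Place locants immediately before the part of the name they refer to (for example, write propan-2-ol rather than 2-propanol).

The longest chain bearing the carbonyl is 11 carbons long (undecane).
The principal characteristic group is a ketone (C=O on an internal carbon), named with the suffix -one.
The numbering direction is chosen so that numbering from this end puts the carbonyl group at C-2 rather than C-10.
That gives the carbonyl at C-2; bromo groups at C-4 and C-9; a fluoro group at C-10.
Prefixes are listed alphabetically: bromo, fluoro.
The name is 4,9-dibromo-10-fluoroundecan-2-one.

4,9-dibromo-10-fluoroundecan-2-one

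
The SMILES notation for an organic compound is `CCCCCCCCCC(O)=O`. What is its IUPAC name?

The longest chain bearing the –COOH group is 10 carbons long (decane).
The principal characteristic group is a carboxylic acid (terminal –COOH), named with the suffix -oic acid.
Choose the numbering such that the carboxylic acid carbon is C-1 by definition.
Assembling the pieces gives decanoic acid.

decanoic acid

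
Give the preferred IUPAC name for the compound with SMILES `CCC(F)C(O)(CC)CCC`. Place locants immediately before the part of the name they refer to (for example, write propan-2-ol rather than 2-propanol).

4-ethyl-3-fluoroheptan-4-ol

The longest carbon chain that includes the –OH group has 7 carbons, so the parent hydride is heptane.
The principal characteristic group is an alcohol (–OH), named with the suffix -ol.
Choose the numbering such that the substituent locant set {3,4} is lower than {4,5} at the first point of difference.
This places the hydroxyl at C-4; an ethyl group at C-4; a fluoro group at C-3.
Prefixes are listed alphabetically: ethyl, fluoro.
Putting it together: 4-ethyl-3-fluoroheptan-4-ol.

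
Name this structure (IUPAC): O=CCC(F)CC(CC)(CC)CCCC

5,5-diethyl-3-fluorononanal

The longest carbon chain that includes the –CHO group has 9 carbons, so the parent hydride is nonane.
The principal characteristic group is an aldehyde (terminal –CHO), named with the suffix -al.
Choose the numbering such that the aldehyde carbon is C-1 by definition.
That gives two ethyl groups at C-5; a fluoro group at C-3.
Substituent prefixes are cited in alphabetical order (multiplying prefixes like di-/tri- are ignored for ordering).
Putting it together: 5,5-diethyl-3-fluorononanal.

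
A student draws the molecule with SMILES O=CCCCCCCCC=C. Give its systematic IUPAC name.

Counting along the main chain through the –CHO group and the multiple bond gives 10 carbons: the parent is decane.
An aldehyde (terminal –CHO) is the principal characteristic group, giving the suffix -al.
A C=C double bond in the chain gives the infix -ene-.
Number the chain so that the aldehyde carbon is C-1 by definition.
That gives the double bond between C-9 and C-10.
Assembling the pieces gives dec-9-enal.

dec-9-enal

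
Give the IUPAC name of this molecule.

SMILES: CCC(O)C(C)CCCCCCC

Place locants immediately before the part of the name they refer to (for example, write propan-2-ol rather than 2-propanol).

The longest chain bearing the –OH group is 11 carbons long (undecane).
The highest-priority functional group is an alcohol (–OH), so the name ends in -ol.
Number the chain so that numbering from this end puts the hydroxyl group at C-3 rather than C-9.
With this numbering: the hydroxyl at C-3; a methyl group at C-4.
The name is 4-methylundecan-3-ol.

4-methylundecan-3-ol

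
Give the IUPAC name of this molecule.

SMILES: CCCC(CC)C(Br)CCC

The parent chain contains 8 carbons (octane).
Number the chain so that the locant sets are identical either way, so the alphabetically earlier bromo substituent takes the lower locant (4 rather than 5).
That gives a bromo group at C-4; an ethyl group at C-5.
Substituent prefixes are cited in alphabetical order (multiplying prefixes like di-/tri- are ignored for ordering).
Assembling the pieces gives 4-bromo-5-ethyloctane.

4-bromo-5-ethyloctane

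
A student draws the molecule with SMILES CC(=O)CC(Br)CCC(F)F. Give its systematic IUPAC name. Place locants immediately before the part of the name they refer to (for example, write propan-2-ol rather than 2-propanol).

The longest chain bearing the carbonyl is 7 carbons long (heptane).
The highest-priority functional group is a ketone (C=O on an internal carbon), so the name ends in -one.
Choose the numbering such that numbering from this end puts the carbonyl group at C-2 rather than C-6.
This places the carbonyl at C-2; a bromo group at C-4; two fluoro groups at C-7.
Substituent prefixes are cited in alphabetical order (multiplying prefixes like di-/tri- are ignored for ordering).
Assembling the pieces gives 4-bromo-7,7-difluoroheptan-2-one.

4-bromo-7,7-difluoroheptan-2-one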